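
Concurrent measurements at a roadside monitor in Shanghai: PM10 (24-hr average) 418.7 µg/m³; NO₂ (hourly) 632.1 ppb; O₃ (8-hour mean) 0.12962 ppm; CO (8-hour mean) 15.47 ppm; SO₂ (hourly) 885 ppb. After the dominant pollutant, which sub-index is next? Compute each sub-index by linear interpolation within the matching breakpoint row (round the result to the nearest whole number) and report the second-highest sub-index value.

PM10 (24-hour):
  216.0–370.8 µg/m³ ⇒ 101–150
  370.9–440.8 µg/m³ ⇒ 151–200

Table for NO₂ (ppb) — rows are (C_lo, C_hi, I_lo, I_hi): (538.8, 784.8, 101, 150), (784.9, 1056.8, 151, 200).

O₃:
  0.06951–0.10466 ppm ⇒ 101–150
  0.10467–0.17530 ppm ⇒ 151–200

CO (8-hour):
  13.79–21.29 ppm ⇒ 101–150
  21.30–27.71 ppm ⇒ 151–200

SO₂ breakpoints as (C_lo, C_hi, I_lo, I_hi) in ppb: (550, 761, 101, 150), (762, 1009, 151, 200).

PM10: 418.7 ∈ [370.9, 440.8] ↔ index [151, 200].
151 + (418.7−370.9)·(200−151)/(440.8−370.9) = 151 + 47.8·49/69.9 ≈ 184.51, so AQI = 185.
NO₂: row 538.8–784.8 (AQI 101–150). (150−101)·(632.1−538.8)/(784.8−538.8) + 101 = 49·93.3/246.0 + 101 ≈ 119.58 → 120.
O₃ 0.12962: bracket 0.10467–0.17530 → index 151–200; slope 49/0.07063, offset 0.02495.
AQI = 151 + 49/0.07063·0.02495 ≈ 168.31 ⇒ 168.
CO: 15.47 ∈ [13.79, 21.29] ↔ index [101, 150].
101 + (15.47−13.79)·(150−101)/(21.29−13.79) = 101 + 1.68·49/7.50 ≈ 111.98, so AQI = 112.
SO₂: row 762–1009 (AQI 151–200). (200−151)·(885−762)/(1009−762) + 151 = 49·123/247 + 151 ≈ 175.40 → 175.
Sub-indices: PM10→185, NO₂→120, O₃→168, CO→112, SO₂→175. Ranked high→low: 185, 175, 168, 120, 112. Second-highest sub-index = 175.

175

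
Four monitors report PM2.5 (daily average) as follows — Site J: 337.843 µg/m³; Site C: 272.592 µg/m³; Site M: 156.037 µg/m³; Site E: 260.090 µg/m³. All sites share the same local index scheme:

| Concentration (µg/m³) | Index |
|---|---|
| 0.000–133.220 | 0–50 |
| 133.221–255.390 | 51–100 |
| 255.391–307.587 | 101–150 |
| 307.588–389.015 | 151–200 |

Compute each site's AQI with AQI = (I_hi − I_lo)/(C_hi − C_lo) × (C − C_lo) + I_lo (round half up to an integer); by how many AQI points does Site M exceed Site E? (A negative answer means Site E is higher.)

Site J 337.843: bracket 307.588–389.015 → index 151–200; slope 49/81.427, offset 30.255.
AQI = 151 + 49/81.427·30.255 ≈ 169.21 ⇒ 169.
Site C: 272.592 lies in 255.391–307.587, so I_lo=101, I_hi=150, C_lo=255.391, C_hi=307.587.
(150−101)/(307.587−255.391) × (272.592−255.391) + 101 = 49/52.196 × 17.201 + 101 ≈ 117.15 → 117.
Site M 156.037: bracket 133.221–255.390 → index 51–100; slope 49/122.169, offset 22.816.
AQI = 51 + 49/122.169·22.816 ≈ 60.15 ⇒ 60.
Site E: 260.090 ∈ [255.391, 307.587] ↔ index [101, 150].
101 + (260.090−255.391)·(150−101)/(307.587−255.391) = 101 + 4.699·49/52.196 ≈ 105.41, so AQI = 105.
AQIs: Site J=169, Site C=117, Site M=60, Site E=105. Site M (60) − Site E (105) = -45.

-45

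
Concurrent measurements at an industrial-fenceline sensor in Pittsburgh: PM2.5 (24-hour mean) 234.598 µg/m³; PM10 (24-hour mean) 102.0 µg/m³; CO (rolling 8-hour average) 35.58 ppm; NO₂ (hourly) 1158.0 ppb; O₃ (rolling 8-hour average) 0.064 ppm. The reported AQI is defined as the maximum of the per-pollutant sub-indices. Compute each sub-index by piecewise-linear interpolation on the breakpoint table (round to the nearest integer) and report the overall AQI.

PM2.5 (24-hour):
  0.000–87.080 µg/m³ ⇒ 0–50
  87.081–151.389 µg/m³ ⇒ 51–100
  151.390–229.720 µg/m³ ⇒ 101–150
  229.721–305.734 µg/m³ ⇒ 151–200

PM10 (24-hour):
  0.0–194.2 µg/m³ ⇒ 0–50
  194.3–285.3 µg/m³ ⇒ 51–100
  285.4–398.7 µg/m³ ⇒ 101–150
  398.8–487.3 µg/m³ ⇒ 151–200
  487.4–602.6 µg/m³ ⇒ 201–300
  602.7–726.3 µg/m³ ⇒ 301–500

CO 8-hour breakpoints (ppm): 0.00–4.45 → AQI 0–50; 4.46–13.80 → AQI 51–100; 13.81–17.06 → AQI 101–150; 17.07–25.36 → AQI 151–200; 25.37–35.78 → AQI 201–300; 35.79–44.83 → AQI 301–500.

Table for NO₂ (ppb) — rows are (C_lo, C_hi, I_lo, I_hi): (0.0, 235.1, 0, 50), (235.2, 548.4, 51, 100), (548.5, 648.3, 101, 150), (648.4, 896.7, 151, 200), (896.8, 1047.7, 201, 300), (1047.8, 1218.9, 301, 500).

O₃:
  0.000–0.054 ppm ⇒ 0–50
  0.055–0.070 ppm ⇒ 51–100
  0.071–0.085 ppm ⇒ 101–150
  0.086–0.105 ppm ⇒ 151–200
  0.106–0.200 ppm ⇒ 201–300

PM2.5: 234.598 lies in 229.721–305.734, so I_lo=151, I_hi=200, C_lo=229.721, C_hi=305.734.
(200−151)/(305.734−229.721) × (234.598−229.721) + 151 = 49/76.013 × 4.877 + 151 ≈ 154.14 → 154.
PM10: 102.0 lies in 0.0–194.2, so I_lo=0, I_hi=50, C_lo=0.0, C_hi=194.2.
(50−0)/(194.2−0.0) × (102.0−0.0) + 0 = 50/194.2 × 102.0 + 0 ≈ 26.26 → 26.
CO: 35.58 ∈ [25.37, 35.78] ↔ index [201, 300].
201 + (35.58−25.37)·(300−201)/(35.78−25.37) = 201 + 10.21·99/10.41 ≈ 298.10, so AQI = 298.
NO₂: row 1047.8–1218.9 (AQI 301–500). (500−301)·(1158.0−1047.8)/(1218.9−1047.8) + 301 = 199·110.2/171.1 + 301 ≈ 429.17 → 429.
O₃ 0.064: bracket 0.055–0.070 → index 51–100; slope 49/0.015, offset 0.009.
AQI = 51 + 49/0.015·0.009 ≈ 80.40 ⇒ 80.
Sub-indices: PM2.5→154, PM10→26, CO→298, NO₂→429, O₃→80. Overall AQI = max = 429; dominant pollutant is NO₂.

429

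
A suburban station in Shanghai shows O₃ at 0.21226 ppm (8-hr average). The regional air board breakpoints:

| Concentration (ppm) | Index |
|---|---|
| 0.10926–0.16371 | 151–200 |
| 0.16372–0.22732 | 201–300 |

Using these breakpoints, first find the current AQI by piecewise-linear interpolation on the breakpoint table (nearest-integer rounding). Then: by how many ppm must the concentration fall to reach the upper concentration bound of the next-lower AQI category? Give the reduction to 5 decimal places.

0.04855

O₃: row 0.16372–0.22732 (AQI 201–300). (300−201)·(0.21226−0.16372)/(0.22732−0.16372) + 201 = 99·0.04854/0.06360 + 201 ≈ 276.56 → 277.
Current AQI 277 is in the Very Unhealthy range (201–300). The next-lower category tops out at AQI 200, whose upper concentration bound is 0.16371 ppm.
Reduction needed = 0.21226 − 0.16371 = 0.04855 ppm.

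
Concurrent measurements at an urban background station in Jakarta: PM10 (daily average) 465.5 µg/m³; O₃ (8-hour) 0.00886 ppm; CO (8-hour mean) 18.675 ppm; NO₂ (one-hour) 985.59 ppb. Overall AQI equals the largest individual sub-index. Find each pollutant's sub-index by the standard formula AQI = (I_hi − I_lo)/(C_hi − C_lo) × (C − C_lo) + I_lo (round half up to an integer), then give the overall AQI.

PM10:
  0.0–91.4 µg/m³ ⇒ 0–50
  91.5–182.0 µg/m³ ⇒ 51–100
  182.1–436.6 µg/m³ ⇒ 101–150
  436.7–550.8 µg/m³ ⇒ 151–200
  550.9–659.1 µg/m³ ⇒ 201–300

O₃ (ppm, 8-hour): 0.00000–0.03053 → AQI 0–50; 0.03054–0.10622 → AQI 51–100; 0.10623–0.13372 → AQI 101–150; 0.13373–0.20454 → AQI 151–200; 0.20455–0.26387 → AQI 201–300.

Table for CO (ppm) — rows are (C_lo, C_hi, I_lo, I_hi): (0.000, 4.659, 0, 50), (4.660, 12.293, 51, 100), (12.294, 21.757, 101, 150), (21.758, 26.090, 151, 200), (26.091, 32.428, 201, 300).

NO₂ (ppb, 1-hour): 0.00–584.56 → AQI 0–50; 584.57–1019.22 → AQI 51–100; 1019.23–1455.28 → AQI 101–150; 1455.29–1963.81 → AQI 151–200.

PM10: 465.5 lies in 436.7–550.8, so I_lo=151, I_hi=200, C_lo=436.7, C_hi=550.8.
(200−151)/(550.8−436.7) × (465.5−436.7) + 151 = 49/114.1 × 28.8 + 151 ≈ 163.37 → 163.
O₃: 0.00886 lies in 0.00000–0.03053, so I_lo=0, I_hi=50, C_lo=0.00000, C_hi=0.03053.
(50−0)/(0.03053−0.00000) × (0.00886−0.00000) + 0 = 50/0.03053 × 0.00886 + 0 ≈ 14.51 → 15.
CO: 18.675 ∈ [12.294, 21.757] ↔ index [101, 150].
101 + (18.675−12.294)·(150−101)/(21.757−12.294) = 101 + 6.381·49/9.463 ≈ 134.04, so AQI = 134.
NO₂: row 584.57–1019.22 (AQI 51–100). (100−51)·(985.59−584.57)/(1019.22−584.57) + 51 = 49·401.02/434.65 + 51 ≈ 96.21 → 96.
Sub-indices: PM10→163, O₃→15, CO→134, NO₂→96. Overall AQI = max = 163; dominant pollutant is PM10.

163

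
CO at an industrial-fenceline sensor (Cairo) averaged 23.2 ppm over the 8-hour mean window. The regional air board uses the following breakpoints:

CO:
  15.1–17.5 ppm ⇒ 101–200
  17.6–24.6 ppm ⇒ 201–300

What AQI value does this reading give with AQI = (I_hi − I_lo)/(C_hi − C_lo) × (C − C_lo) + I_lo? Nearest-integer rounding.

CO 23.2: bracket 17.6–24.6 → index 201–300; slope 99/7.0, offset 5.6.
AQI = 201 + 99/7.0·5.6 ≈ 280.20 ⇒ 280.

280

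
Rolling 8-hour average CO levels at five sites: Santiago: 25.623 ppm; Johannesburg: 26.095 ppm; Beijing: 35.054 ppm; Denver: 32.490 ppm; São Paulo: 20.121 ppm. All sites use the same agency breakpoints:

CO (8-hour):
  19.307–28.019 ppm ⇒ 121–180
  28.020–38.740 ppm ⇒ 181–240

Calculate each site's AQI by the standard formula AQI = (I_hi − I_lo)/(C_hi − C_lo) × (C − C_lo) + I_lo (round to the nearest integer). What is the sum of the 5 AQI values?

884

Santiago: 25.623 ∈ [19.307, 28.019] ↔ index [121, 180].
121 + (25.623−19.307)·(180−121)/(28.019−19.307) = 121 + 6.316·59/8.712 ≈ 163.77, so AQI = 164.
Johannesburg: 26.095 ∈ [19.307, 28.019] ↔ index [121, 180].
121 + (26.095−19.307)·(180−121)/(28.019−19.307) = 121 + 6.788·59/8.712 ≈ 166.97, so AQI = 167.
Beijing: 35.054 ∈ [28.020, 38.740] ↔ index [181, 240].
181 + (35.054−28.020)·(240−181)/(38.740−28.020) = 181 + 7.034·59/10.720 ≈ 219.71, so AQI = 220.
Denver: 32.490 lies in 28.020–38.740, so I_lo=181, I_hi=240, C_lo=28.020, C_hi=38.740.
(240−181)/(38.740−28.020) × (32.490−28.020) + 181 = 59/10.720 × 4.470 + 181 ≈ 205.60 → 206.
São Paulo: 20.121 lies in 19.307–28.019, so I_lo=121, I_hi=180, C_lo=19.307, C_hi=28.019.
(180−121)/(28.019−19.307) × (20.121−19.307) + 121 = 59/8.712 × 0.814 + 121 ≈ 126.51 → 127.
AQIs: Santiago=164, Johannesburg=167, Beijing=220, Denver=206, São Paulo=127. Sum = 164 + 167 + 220 + 206 + 127 = 884.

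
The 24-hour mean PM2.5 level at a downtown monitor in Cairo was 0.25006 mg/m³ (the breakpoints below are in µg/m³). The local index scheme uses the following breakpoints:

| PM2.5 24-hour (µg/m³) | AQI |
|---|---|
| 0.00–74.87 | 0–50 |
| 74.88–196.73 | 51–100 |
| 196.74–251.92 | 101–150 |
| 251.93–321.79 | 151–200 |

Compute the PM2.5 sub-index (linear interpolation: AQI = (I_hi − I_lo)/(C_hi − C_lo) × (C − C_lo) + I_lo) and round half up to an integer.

Convert: 0.25006 mg/m³ = 250.06 µg/m³.
PM2.5: 250.06 lies in 196.74–251.92, so I_lo=101, I_hi=150, C_lo=196.74, C_hi=251.92.
(150−101)/(251.92−196.74) × (250.06−196.74) + 101 = 49/55.18 × 53.32 + 101 ≈ 148.35 → 148.

148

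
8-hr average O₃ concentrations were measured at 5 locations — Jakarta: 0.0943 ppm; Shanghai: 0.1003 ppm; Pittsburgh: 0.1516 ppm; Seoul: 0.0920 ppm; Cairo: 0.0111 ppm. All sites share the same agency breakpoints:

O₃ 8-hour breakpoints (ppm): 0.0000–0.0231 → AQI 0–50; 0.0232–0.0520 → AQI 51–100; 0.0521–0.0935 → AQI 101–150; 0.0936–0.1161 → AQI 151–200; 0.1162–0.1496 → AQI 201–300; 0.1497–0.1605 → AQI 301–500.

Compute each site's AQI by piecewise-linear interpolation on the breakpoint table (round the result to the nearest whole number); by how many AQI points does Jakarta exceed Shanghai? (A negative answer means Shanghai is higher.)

Jakarta 0.0943: bracket 0.0936–0.1161 → index 151–200; slope 49/0.0225, offset 0.0007.
AQI = 151 + 49/0.0225·0.0007 ≈ 152.52 ⇒ 153.
Shanghai 0.1003: bracket 0.0936–0.1161 → index 151–200; slope 49/0.0225, offset 0.0067.
AQI = 151 + 49/0.0225·0.0067 ≈ 165.59 ⇒ 166.
Pittsburgh: row 0.1497–0.1605 (AQI 301–500). (500−301)·(0.1516−0.1497)/(0.1605−0.1497) + 301 = 199·0.0019/0.0108 + 301 ≈ 336.01 → 336.
Seoul: 0.0920 ∈ [0.0521, 0.0935] ↔ index [101, 150].
101 + (0.0920−0.0521)·(150−101)/(0.0935−0.0521) = 101 + 0.0399·49/0.0414 ≈ 148.22, so AQI = 148.
Cairo: row 0.0000–0.0231 (AQI 0–50). (50−0)·(0.0111−0.0000)/(0.0231−0.0000) + 0 = 50·0.0111/0.0231 + 0 ≈ 24.03 → 24.
AQIs: Jakarta=153, Shanghai=166, Pittsburgh=336, Seoul=148, Cairo=24. Jakarta (153) − Shanghai (166) = -13.

-13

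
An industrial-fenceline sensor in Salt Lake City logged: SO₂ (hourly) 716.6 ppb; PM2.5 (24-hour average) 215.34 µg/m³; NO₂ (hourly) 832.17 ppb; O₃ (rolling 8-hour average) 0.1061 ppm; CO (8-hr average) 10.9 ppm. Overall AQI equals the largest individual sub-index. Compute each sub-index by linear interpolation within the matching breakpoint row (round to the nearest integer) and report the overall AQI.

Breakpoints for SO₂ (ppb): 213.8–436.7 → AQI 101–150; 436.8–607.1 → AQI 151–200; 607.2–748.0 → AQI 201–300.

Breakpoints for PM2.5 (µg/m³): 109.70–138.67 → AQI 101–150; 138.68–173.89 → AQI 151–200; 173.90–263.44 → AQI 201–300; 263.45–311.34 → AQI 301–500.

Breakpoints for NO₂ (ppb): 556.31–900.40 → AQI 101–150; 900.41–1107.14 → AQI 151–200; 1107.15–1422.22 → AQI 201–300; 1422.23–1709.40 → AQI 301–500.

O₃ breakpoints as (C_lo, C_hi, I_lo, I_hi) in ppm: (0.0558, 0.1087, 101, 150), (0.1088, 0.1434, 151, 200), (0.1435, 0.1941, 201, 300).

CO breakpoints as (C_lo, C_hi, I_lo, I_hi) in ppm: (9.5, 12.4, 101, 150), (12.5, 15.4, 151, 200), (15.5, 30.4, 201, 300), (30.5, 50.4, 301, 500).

278

SO₂ 716.6: bracket 607.2–748.0 → index 201–300; slope 99/140.8, offset 109.4.
AQI = 201 + 99/140.8·109.4 ≈ 277.92 ⇒ 278.
PM2.5: 215.34 lies in 173.90–263.44, so I_lo=201, I_hi=300, C_lo=173.90, C_hi=263.44.
(300−201)/(263.44−173.90) × (215.34−173.90) + 201 = 99/89.54 × 41.44 + 201 ≈ 246.82 → 247.
NO₂: row 556.31–900.40 (AQI 101–150). (150−101)·(832.17−556.31)/(900.40−556.31) + 101 = 49·275.86/344.09 + 101 ≈ 140.28 → 140.
O₃ 0.1061: bracket 0.0558–0.1087 → index 101–150; slope 49/0.0529, offset 0.0503.
AQI = 101 + 49/0.0529·0.0503 ≈ 147.59 ⇒ 148.
CO 10.9: bracket 9.5–12.4 → index 101–150; slope 49/2.9, offset 1.4.
AQI = 101 + 49/2.9·1.4 ≈ 124.66 ⇒ 125.
Sub-indices: SO₂→278, PM2.5→247, NO₂→140, O₃→148, CO→125. Overall AQI = max = 278; dominant pollutant is SO₂.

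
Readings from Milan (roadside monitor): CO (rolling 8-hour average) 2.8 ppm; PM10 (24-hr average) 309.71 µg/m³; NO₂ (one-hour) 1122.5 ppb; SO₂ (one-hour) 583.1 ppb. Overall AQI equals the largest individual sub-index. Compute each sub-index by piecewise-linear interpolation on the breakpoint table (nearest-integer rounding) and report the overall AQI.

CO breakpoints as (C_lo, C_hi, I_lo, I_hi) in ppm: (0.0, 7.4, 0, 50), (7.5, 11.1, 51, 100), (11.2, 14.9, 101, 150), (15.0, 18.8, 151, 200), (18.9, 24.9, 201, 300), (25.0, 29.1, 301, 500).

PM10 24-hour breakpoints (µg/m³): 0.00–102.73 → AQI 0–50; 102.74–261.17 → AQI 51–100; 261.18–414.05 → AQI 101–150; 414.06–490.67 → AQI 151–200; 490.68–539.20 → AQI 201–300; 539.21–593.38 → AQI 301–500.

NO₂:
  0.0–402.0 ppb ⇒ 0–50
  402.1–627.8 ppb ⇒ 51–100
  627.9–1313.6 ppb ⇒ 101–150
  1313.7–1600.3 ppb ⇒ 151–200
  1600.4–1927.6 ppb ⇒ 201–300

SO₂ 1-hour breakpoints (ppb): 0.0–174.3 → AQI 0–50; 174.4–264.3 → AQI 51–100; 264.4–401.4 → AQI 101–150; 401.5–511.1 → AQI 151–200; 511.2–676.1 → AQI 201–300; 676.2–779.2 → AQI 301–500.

CO: 2.8 ∈ [0.0, 7.4] ↔ index [0, 50].
0 + (2.8−0.0)·(50−0)/(7.4−0.0) = 0 + 2.8·50/7.4 ≈ 18.92, so AQI = 19.
PM10 309.71: bracket 261.18–414.05 → index 101–150; slope 49/152.87, offset 48.53.
AQI = 101 + 49/152.87·48.53 ≈ 116.56 ⇒ 117.
NO₂: 1122.5 ∈ [627.9, 1313.6] ↔ index [101, 150].
101 + (1122.5−627.9)·(150−101)/(1313.6−627.9) = 101 + 494.6·49/685.7 ≈ 136.34, so AQI = 136.
SO₂: row 511.2–676.1 (AQI 201–300). (300−201)·(583.1−511.2)/(676.1−511.2) + 201 = 99·71.9/164.9 + 201 ≈ 244.17 → 244.
Sub-indices: CO→19, PM10→117, NO₂→136, SO₂→244. Overall AQI = max = 244; dominant pollutant is SO₂.
AQI 244: Very Unhealthy.

244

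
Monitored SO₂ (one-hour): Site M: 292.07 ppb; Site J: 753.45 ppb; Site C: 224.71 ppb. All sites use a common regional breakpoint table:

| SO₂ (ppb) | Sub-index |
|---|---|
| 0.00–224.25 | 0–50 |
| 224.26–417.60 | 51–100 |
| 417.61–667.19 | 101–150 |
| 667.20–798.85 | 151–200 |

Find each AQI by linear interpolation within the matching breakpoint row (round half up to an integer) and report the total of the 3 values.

Site M: 292.07 ∈ [224.26, 417.60] ↔ index [51, 100].
51 + (292.07−224.26)·(100−51)/(417.60−224.26) = 51 + 67.81·49/193.34 ≈ 68.19, so AQI = 68.
Site J: row 667.20–798.85 (AQI 151–200). (200−151)·(753.45−667.20)/(798.85−667.20) + 151 = 49·86.25/131.65 + 151 ≈ 183.10 → 183.
Site C: row 224.26–417.60 (AQI 51–100). (100−51)·(224.71−224.26)/(417.60−224.26) + 51 = 49·0.45/193.34 + 51 ≈ 51.11 → 51.
AQIs: Site M=68, Site J=183, Site C=51. Sum = 68 + 183 + 51 = 302.

302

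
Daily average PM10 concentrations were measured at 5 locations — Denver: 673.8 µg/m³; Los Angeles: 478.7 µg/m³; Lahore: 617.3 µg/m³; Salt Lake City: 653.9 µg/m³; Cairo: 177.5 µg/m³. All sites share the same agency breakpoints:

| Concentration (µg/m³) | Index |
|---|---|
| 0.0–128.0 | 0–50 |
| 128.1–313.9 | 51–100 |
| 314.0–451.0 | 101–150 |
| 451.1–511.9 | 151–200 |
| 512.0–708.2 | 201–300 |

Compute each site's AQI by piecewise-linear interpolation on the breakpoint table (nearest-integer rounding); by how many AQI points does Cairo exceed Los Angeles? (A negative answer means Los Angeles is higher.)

-109

Denver: row 512.0–708.2 (AQI 201–300). (300−201)·(673.8−512.0)/(708.2−512.0) + 201 = 99·161.8/196.2 + 201 ≈ 282.64 → 283.
Los Angeles: row 451.1–511.9 (AQI 151–200). (200−151)·(478.7−451.1)/(511.9−451.1) + 151 = 49·27.6/60.8 + 151 ≈ 173.24 → 173.
Lahore 617.3: bracket 512.0–708.2 → index 201–300; slope 99/196.2, offset 105.3.
AQI = 201 + 99/196.2·105.3 ≈ 254.13 ⇒ 254.
Salt Lake City 653.9: bracket 512.0–708.2 → index 201–300; slope 99/196.2, offset 141.9.
AQI = 201 + 99/196.2·141.9 ≈ 272.60 ⇒ 273.
Cairo 177.5: bracket 128.1–313.9 → index 51–100; slope 49/185.8, offset 49.4.
AQI = 51 + 49/185.8·49.4 ≈ 64.03 ⇒ 64.
AQIs: Denver=283, Los Angeles=173, Lahore=254, Salt Lake City=273, Cairo=64. Cairo (64) − Los Angeles (173) = -109.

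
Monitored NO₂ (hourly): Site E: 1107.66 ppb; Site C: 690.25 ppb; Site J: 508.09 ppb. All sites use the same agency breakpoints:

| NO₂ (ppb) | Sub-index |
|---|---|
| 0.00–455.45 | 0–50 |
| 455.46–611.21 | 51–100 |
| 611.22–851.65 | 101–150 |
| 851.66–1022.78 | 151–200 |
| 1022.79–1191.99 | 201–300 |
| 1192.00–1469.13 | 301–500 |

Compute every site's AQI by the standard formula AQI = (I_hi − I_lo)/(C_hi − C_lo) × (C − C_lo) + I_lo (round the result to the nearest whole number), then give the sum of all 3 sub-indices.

436

Site E: 1107.66 ∈ [1022.79, 1191.99] ↔ index [201, 300].
201 + (1107.66−1022.79)·(300−201)/(1191.99−1022.79) = 201 + 84.87·99/169.20 ≈ 250.66, so AQI = 251.
Site C: 690.25 lies in 611.22–851.65, so I_lo=101, I_hi=150, C_lo=611.22, C_hi=851.65.
(150−101)/(851.65−611.22) × (690.25−611.22) + 101 = 49/240.43 × 79.03 + 101 ≈ 117.11 → 117.
Site J: row 455.46–611.21 (AQI 51–100). (100−51)·(508.09−455.46)/(611.21−455.46) + 51 = 49·52.63/155.75 + 51 ≈ 67.56 → 68.
AQIs: Site E=251, Site C=117, Site J=68. Sum = 251 + 117 + 68 = 436.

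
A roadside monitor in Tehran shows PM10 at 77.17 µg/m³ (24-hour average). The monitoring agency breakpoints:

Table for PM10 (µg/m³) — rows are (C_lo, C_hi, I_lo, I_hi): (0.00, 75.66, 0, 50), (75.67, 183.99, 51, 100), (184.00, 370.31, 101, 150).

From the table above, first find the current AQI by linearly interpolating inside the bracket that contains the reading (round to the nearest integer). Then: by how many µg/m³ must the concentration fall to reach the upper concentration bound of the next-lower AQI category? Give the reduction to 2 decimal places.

PM10 77.17: bracket 75.67–183.99 → index 51–100; slope 49/108.32, offset 1.50.
AQI = 51 + 49/108.32·1.50 ≈ 51.68 ⇒ 52.
Current AQI 52 is in the Moderate range (51–100). The next-lower category tops out at AQI 50, whose upper concentration bound is 75.66 µg/m³.
Reduction needed = 77.17 − 75.66 = 1.51 µg/m³.

1.51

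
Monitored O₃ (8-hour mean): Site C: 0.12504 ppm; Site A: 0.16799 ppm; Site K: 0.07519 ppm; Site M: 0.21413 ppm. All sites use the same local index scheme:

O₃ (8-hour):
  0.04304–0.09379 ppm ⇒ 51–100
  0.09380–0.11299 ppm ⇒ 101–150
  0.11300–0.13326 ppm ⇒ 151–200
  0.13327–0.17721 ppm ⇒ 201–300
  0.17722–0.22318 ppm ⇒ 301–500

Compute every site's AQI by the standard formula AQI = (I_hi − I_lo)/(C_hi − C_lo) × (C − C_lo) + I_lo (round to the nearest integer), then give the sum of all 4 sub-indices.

1002

Site C 0.12504: bracket 0.11300–0.13326 → index 151–200; slope 49/0.02026, offset 0.01204.
AQI = 151 + 49/0.02026·0.01204 ≈ 180.12 ⇒ 180.
Site A: 0.16799 ∈ [0.13327, 0.17721] ↔ index [201, 300].
201 + (0.16799−0.13327)·(300−201)/(0.17721−0.13327) = 201 + 0.03472·99/0.04394 ≈ 279.23, so AQI = 279.
Site K: 0.07519 lies in 0.04304–0.09379, so I_lo=51, I_hi=100, C_lo=0.04304, C_hi=0.09379.
(100−51)/(0.09379−0.04304) × (0.07519−0.04304) + 51 = 49/0.05075 × 0.03215 + 51 ≈ 82.04 → 82.
Site M: 0.21413 lies in 0.17722–0.22318, so I_lo=301, I_hi=500, C_lo=0.17722, C_hi=0.22318.
(500−301)/(0.22318−0.17722) × (0.21413−0.17722) + 301 = 199/0.04596 × 0.03691 + 301 ≈ 460.81 → 461.
AQIs: Site C=180, Site A=279, Site K=82, Site M=461. Sum = 180 + 279 + 82 + 461 = 1002.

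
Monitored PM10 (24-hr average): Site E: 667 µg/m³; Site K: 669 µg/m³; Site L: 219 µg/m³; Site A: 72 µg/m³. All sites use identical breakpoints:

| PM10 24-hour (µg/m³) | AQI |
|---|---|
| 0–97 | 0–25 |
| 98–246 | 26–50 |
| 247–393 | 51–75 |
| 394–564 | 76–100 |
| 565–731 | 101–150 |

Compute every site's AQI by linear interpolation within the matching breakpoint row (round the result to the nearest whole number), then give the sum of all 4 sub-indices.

Site E: row 565–731 (AQI 101–150). (150−101)·(667−565)/(731−565) + 101 = 49·102/166 + 101 ≈ 131.11 → 131.
Site K 669: bracket 565–731 → index 101–150; slope 49/166, offset 104.
AQI = 101 + 49/166·104 ≈ 131.70 ⇒ 132.
Site L: 219 lies in 98–246, so I_lo=26, I_hi=50, C_lo=98, C_hi=246.
(50−26)/(246−98) × (219−98) + 26 = 24/148 × 121 + 26 ≈ 45.62 → 46.
Site A: 72 ∈ [0, 97] ↔ index [0, 25].
0 + (72−0)·(25−0)/(97−0) = 0 + 72·25/97 ≈ 18.56, so AQI = 19.
AQIs: Site E=131, Site K=132, Site L=46, Site A=19. Sum = 131 + 132 + 46 + 19 = 328.

328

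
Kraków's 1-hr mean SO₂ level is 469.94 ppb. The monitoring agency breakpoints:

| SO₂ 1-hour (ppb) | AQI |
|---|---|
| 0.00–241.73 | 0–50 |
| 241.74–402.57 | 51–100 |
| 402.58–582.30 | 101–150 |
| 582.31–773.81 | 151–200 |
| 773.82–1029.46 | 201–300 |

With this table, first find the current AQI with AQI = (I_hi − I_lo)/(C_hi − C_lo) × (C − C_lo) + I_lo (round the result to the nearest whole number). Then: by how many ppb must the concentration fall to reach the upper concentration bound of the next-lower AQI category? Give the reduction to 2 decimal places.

SO₂: 469.94 lies in 402.58–582.30, so I_lo=101, I_hi=150, C_lo=402.58, C_hi=582.30.
(150−101)/(582.30−402.58) × (469.94−402.58) + 101 = 49/179.72 × 67.36 + 101 ≈ 119.37 → 119.
Current AQI 119 is in the Unhealthy for Sensitive Groups range (101–150). The next-lower category tops out at AQI 100, whose upper concentration bound is 402.57 ppb.
Reduction needed = 469.94 − 402.57 = 67.37 ppb.

67.37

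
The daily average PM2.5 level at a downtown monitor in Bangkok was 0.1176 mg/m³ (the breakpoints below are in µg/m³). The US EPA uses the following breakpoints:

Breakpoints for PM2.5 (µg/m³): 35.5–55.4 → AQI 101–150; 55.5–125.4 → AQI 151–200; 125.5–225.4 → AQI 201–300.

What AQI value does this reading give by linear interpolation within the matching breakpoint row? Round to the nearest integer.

195

Convert: 0.1176 mg/m³ = 117.6 µg/m³.
PM2.5: 117.6 ∈ [55.5, 125.4] ↔ index [151, 200].
151 + (117.6−55.5)·(200−151)/(125.4−55.5) = 151 + 62.1·49/69.9 ≈ 194.53, so AQI = 195.
AQI 195 falls in the Unhealthy category.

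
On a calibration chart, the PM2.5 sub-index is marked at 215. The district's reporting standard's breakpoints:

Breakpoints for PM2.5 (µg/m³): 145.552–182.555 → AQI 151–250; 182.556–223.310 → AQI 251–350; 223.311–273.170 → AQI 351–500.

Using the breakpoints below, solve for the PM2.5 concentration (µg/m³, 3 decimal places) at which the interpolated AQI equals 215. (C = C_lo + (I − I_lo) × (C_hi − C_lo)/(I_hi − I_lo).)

AQI 215 lies in the 151–250 band, which corresponds to 145.552–182.555 µg/m³.
C = 145.552 + (215−151)×(182.555−145.552)/(250−151) = 145.552 + 64×37.003/99 ≈ 169.47313 µg/m³ → 169.473 µg/m³ to 3 dp.

169.473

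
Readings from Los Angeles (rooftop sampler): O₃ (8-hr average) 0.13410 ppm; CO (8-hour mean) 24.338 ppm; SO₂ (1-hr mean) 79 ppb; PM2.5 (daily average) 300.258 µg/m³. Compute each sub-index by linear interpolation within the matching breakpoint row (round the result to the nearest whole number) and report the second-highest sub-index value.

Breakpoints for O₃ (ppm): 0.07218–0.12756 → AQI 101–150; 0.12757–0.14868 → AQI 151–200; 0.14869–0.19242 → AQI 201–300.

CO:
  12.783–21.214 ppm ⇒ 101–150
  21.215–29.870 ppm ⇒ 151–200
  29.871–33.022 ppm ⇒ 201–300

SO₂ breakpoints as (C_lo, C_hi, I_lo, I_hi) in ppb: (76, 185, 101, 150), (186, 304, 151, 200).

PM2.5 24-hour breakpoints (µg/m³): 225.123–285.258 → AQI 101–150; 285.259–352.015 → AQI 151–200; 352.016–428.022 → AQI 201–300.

O₃: row 0.12757–0.14868 (AQI 151–200). (200−151)·(0.13410−0.12757)/(0.14868−0.12757) + 151 = 49·0.00653/0.02111 + 151 ≈ 166.16 → 166.
CO: row 21.215–29.870 (AQI 151–200). (200−151)·(24.338−21.215)/(29.870−21.215) + 151 = 49·3.123/8.655 + 151 ≈ 168.68 → 169.
SO₂: row 76–185 (AQI 101–150). (150−101)·(79−76)/(185−76) + 101 = 49·3/109 + 101 ≈ 102.35 → 102.
PM2.5: row 285.259–352.015 (AQI 151–200). (200−151)·(300.258−285.259)/(352.015−285.259) + 151 = 49·14.999/66.756 + 151 ≈ 162.01 → 162.
Sub-indices: O₃→166, CO→169, SO₂→102, PM2.5→162. Ranked high→low: 169, 166, 162, 102. Second-highest sub-index = 166.

166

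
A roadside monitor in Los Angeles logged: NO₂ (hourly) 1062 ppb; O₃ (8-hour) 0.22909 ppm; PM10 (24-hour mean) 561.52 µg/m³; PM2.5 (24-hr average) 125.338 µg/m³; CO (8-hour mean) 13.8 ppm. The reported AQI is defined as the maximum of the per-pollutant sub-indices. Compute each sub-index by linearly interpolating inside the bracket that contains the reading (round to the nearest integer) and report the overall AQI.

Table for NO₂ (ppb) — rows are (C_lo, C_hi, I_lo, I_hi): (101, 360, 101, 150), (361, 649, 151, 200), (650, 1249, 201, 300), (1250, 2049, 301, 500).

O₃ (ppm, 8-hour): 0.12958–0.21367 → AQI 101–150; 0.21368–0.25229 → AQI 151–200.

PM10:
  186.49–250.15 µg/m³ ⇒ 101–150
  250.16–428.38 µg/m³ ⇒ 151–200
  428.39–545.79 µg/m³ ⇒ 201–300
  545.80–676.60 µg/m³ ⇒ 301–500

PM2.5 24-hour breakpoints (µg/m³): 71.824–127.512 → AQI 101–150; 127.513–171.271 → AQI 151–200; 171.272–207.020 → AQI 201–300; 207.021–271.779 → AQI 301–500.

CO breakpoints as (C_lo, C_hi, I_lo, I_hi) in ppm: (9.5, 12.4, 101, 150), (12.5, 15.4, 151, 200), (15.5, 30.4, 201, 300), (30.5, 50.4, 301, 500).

325

NO₂: 1062 lies in 650–1249, so I_lo=201, I_hi=300, C_lo=650, C_hi=1249.
(300−201)/(1249−650) × (1062−650) + 201 = 99/599 × 412 + 201 ≈ 269.09 → 269.
O₃: 0.22909 lies in 0.21368–0.25229, so I_lo=151, I_hi=200, C_lo=0.21368, C_hi=0.25229.
(200−151)/(0.25229−0.21368) × (0.22909−0.21368) + 151 = 49/0.03861 × 0.01541 + 151 ≈ 170.56 → 171.
PM10 561.52: bracket 545.80–676.60 → index 301–500; slope 199/130.80, offset 15.72.
AQI = 301 + 199/130.80·15.72 ≈ 324.92 ⇒ 325.
PM2.5: 125.338 lies in 71.824–127.512, so I_lo=101, I_hi=150, C_lo=71.824, C_hi=127.512.
(150−101)/(127.512−71.824) × (125.338−71.824) + 101 = 49/55.688 × 53.514 + 101 ≈ 148.09 → 148.
CO: 13.8 lies in 12.5–15.4, so I_lo=151, I_hi=200, C_lo=12.5, C_hi=15.4.
(200−151)/(15.4−12.5) × (13.8−12.5) + 151 = 49/2.9 × 1.3 + 151 ≈ 172.97 → 173.
Sub-indices: NO₂→269, O₃→171, PM10→325, PM2.5→148, CO→173. Overall AQI = max = 325; dominant pollutant is PM10.
AQI 325: Hazardous.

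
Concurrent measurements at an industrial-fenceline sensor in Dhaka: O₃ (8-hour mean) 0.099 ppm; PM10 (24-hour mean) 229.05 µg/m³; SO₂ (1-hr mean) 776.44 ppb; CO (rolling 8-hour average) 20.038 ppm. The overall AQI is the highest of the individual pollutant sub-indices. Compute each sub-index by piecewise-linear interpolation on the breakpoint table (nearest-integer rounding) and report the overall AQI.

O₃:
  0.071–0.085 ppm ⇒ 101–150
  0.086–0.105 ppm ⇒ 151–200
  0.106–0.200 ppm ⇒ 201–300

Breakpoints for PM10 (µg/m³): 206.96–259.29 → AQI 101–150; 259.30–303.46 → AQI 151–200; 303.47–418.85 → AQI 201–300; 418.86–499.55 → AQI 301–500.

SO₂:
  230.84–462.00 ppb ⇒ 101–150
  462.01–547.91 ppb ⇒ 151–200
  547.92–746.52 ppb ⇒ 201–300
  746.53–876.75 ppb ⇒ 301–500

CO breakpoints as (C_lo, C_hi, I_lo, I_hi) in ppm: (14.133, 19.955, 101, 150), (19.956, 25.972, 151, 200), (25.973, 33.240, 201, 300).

347

O₃: 0.099 ∈ [0.086, 0.105] ↔ index [151, 200].
151 + (0.099−0.086)·(200−151)/(0.105−0.086) = 151 + 0.013·49/0.019 ≈ 184.53, so AQI = 185.
PM10: 229.05 lies in 206.96–259.29, so I_lo=101, I_hi=150, C_lo=206.96, C_hi=259.29.
(150−101)/(259.29−206.96) × (229.05−206.96) + 101 = 49/52.33 × 22.09 + 101 ≈ 121.68 → 122.
SO₂ 776.44: bracket 746.53–876.75 → index 301–500; slope 199/130.22, offset 29.91.
AQI = 301 + 199/130.22·29.91 ≈ 346.71 ⇒ 347.
CO 20.038: bracket 19.956–25.972 → index 151–200; slope 49/6.016, offset 0.082.
AQI = 151 + 49/6.016·0.082 ≈ 151.67 ⇒ 152.
Sub-indices: O₃→185, PM10→122, SO₂→347, CO→152. Overall AQI = max = 347; dominant pollutant is SO₂.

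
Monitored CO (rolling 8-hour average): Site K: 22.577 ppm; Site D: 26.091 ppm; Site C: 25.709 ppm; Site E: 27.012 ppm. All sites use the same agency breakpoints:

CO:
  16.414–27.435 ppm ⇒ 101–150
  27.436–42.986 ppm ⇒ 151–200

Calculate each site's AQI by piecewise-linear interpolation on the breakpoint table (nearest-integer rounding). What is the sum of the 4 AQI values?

Site K 22.577: bracket 16.414–27.435 → index 101–150; slope 49/11.021, offset 6.163.
AQI = 101 + 49/11.021·6.163 ≈ 128.40 ⇒ 128.
Site D: row 16.414–27.435 (AQI 101–150). (150−101)·(26.091−16.414)/(27.435−16.414) + 101 = 49·9.677/11.021 + 101 ≈ 144.02 → 144.
Site C: 25.709 lies in 16.414–27.435, so I_lo=101, I_hi=150, C_lo=16.414, C_hi=27.435.
(150−101)/(27.435−16.414) × (25.709−16.414) + 101 = 49/11.021 × 9.295 + 101 ≈ 142.33 → 142.
Site E: 27.012 lies in 16.414–27.435, so I_lo=101, I_hi=150, C_lo=16.414, C_hi=27.435.
(150−101)/(27.435−16.414) × (27.012−16.414) + 101 = 49/11.021 × 10.598 + 101 ≈ 148.12 → 148.
AQIs: Site K=128, Site D=144, Site C=142, Site E=148. Sum = 128 + 144 + 142 + 148 = 562.

562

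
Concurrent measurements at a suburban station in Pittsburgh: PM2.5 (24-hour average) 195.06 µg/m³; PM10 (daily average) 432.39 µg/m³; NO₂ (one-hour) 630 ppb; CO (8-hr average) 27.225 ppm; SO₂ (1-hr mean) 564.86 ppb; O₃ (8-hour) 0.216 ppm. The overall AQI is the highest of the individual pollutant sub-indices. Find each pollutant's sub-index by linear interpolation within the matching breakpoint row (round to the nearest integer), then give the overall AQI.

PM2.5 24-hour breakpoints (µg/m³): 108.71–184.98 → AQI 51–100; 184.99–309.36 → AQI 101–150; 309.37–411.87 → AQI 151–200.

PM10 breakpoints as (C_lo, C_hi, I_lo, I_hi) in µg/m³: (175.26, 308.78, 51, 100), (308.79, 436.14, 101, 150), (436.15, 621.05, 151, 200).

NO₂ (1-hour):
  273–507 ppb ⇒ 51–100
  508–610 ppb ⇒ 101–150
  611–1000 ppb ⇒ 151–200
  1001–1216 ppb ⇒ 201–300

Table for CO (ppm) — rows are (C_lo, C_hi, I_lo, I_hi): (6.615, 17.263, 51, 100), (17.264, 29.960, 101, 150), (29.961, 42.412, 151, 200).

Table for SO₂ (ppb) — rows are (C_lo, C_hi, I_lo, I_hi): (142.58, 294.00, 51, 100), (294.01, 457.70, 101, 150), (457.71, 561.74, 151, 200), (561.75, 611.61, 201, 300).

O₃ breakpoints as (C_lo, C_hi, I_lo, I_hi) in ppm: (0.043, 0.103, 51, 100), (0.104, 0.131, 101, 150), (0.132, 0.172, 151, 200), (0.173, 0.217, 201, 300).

PM2.5: 195.06 ∈ [184.99, 309.36] ↔ index [101, 150].
101 + (195.06−184.99)·(150−101)/(309.36−184.99) = 101 + 10.07·49/124.37 ≈ 104.97, so AQI = 105.
PM10 432.39: bracket 308.79–436.14 → index 101–150; slope 49/127.35, offset 123.60.
AQI = 101 + 49/127.35·123.60 ≈ 148.56 ⇒ 149.
NO₂ 630: bracket 611–1000 → index 151–200; slope 49/389, offset 19.
AQI = 151 + 49/389·19 ≈ 153.39 ⇒ 153.
CO: 27.225 lies in 17.264–29.960, so I_lo=101, I_hi=150, C_lo=17.264, C_hi=29.960.
(150−101)/(29.960−17.264) × (27.225−17.264) + 101 = 49/12.696 × 9.961 + 101 ≈ 139.44 → 139.
SO₂: 564.86 ∈ [561.75, 611.61] ↔ index [201, 300].
201 + (564.86−561.75)·(300−201)/(611.61−561.75) = 201 + 3.11·99/49.86 ≈ 207.18, so AQI = 207.
O₃: row 0.173–0.217 (AQI 201–300). (300−201)·(0.216−0.173)/(0.217−0.173) + 201 = 99·0.043/0.044 + 201 ≈ 297.75 → 298.
Sub-indices: PM2.5→105, PM10→149, NO₂→153, CO→139, SO₂→207, O₃→298. Overall AQI = max = 298; dominant pollutant is O₃.

298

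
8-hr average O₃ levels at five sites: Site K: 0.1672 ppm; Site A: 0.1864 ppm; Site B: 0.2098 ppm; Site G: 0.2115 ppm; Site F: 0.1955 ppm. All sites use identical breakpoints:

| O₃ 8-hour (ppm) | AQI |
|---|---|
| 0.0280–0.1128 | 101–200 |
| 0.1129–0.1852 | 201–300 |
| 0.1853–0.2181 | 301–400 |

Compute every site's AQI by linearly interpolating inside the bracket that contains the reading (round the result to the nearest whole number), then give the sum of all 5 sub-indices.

1666

Site K: 0.1672 lies in 0.1129–0.1852, so I_lo=201, I_hi=300, C_lo=0.1129, C_hi=0.1852.
(300−201)/(0.1852−0.1129) × (0.1672−0.1129) + 201 = 99/0.0723 × 0.0543 + 201 ≈ 275.35 → 275.
Site A: row 0.1853–0.2181 (AQI 301–400). (400−301)·(0.1864−0.1853)/(0.2181−0.1853) + 301 = 99·0.0011/0.0328 + 301 ≈ 304.32 → 304.
Site B: row 0.1853–0.2181 (AQI 301–400). (400−301)·(0.2098−0.1853)/(0.2181−0.1853) + 301 = 99·0.0245/0.0328 + 301 ≈ 374.95 → 375.
Site G: row 0.1853–0.2181 (AQI 301–400). (400−301)·(0.2115−0.1853)/(0.2181−0.1853) + 301 = 99·0.0262/0.0328 + 301 ≈ 380.08 → 380.
Site F 0.1955: bracket 0.1853–0.2181 → index 301–400; slope 99/0.0328, offset 0.0102.
AQI = 301 + 99/0.0328·0.0102 ≈ 331.79 ⇒ 332.
AQIs: Site K=275, Site A=304, Site B=375, Site G=380, Site F=332. Sum = 275 + 304 + 375 + 380 + 332 = 1666.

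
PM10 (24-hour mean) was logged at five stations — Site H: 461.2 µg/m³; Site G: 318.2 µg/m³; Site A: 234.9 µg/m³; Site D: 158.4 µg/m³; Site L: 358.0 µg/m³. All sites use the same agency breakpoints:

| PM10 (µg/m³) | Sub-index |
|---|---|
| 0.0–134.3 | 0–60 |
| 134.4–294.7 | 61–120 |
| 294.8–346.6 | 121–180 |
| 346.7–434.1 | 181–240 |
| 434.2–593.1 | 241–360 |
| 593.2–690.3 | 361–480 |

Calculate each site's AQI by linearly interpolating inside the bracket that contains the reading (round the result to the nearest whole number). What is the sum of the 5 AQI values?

766

Site H: 461.2 lies in 434.2–593.1, so I_lo=241, I_hi=360, C_lo=434.2, C_hi=593.1.
(360−241)/(593.1−434.2) × (461.2−434.2) + 241 = 119/158.9 × 27.0 + 241 ≈ 261.22 → 261.
Site G: 318.2 ∈ [294.8, 346.6] ↔ index [121, 180].
121 + (318.2−294.8)·(180−121)/(346.6−294.8) = 121 + 23.4·59/51.8 ≈ 147.65, so AQI = 148.
Site A: 234.9 ∈ [134.4, 294.7] ↔ index [61, 120].
61 + (234.9−134.4)·(120−61)/(294.7−134.4) = 61 + 100.5·59/160.3 ≈ 97.99, so AQI = 98.
Site D: row 134.4–294.7 (AQI 61–120). (120−61)·(158.4−134.4)/(294.7−134.4) + 61 = 59·24.0/160.3 + 61 ≈ 69.83 → 70.
Site L: row 346.7–434.1 (AQI 181–240). (240−181)·(358.0−346.7)/(434.1−346.7) + 181 = 59·11.3/87.4 + 181 ≈ 188.63 → 189.
AQIs: Site H=261, Site G=148, Site A=98, Site D=70, Site L=189. Sum = 261 + 148 + 98 + 70 + 189 = 766.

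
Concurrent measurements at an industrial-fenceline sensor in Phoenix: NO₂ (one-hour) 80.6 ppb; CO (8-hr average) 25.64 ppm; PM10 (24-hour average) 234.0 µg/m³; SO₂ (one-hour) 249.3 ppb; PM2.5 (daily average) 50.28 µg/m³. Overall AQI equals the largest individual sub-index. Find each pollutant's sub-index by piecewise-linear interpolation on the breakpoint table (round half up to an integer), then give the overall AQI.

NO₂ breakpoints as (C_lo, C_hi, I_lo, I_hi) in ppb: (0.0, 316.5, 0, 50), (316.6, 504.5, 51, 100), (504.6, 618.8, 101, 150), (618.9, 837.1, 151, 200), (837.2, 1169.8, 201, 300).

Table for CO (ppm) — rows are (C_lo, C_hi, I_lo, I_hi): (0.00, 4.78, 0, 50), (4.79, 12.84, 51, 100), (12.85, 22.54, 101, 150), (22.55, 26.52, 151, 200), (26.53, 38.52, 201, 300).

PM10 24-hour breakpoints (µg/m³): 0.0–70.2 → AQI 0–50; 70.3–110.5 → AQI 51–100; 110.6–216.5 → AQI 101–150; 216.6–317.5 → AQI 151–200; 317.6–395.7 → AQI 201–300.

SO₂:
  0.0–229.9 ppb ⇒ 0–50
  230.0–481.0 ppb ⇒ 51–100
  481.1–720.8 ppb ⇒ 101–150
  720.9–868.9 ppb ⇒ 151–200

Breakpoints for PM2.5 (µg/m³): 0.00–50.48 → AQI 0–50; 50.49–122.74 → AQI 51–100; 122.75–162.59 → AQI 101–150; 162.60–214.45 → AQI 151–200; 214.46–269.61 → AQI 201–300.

189

NO₂: 80.6 lies in 0.0–316.5, so I_lo=0, I_hi=50, C_lo=0.0, C_hi=316.5.
(50−0)/(316.5−0.0) × (80.6−0.0) + 0 = 50/316.5 × 80.6 + 0 ≈ 12.73 → 13.
CO: 25.64 ∈ [22.55, 26.52] ↔ index [151, 200].
151 + (25.64−22.55)·(200−151)/(26.52−22.55) = 151 + 3.09·49/3.97 ≈ 189.14, so AQI = 189.
PM10: 234.0 ∈ [216.6, 317.5] ↔ index [151, 200].
151 + (234.0−216.6)·(200−151)/(317.5−216.6) = 151 + 17.4·49/100.9 ≈ 159.45, so AQI = 159.
SO₂ 249.3: bracket 230.0–481.0 → index 51–100; slope 49/251.0, offset 19.3.
AQI = 51 + 49/251.0·19.3 ≈ 54.77 ⇒ 55.
PM2.5: 50.28 ∈ [0.00, 50.48] ↔ index [0, 50].
0 + (50.28−0.00)·(50−0)/(50.48−0.00) = 0 + 50.28·50/50.48 ≈ 49.80, so AQI = 50.
Sub-indices: NO₂→13, CO→189, PM10→159, SO₂→55, PM2.5→50. Overall AQI = max = 189; dominant pollutant is CO.
AQI 189: Unhealthy.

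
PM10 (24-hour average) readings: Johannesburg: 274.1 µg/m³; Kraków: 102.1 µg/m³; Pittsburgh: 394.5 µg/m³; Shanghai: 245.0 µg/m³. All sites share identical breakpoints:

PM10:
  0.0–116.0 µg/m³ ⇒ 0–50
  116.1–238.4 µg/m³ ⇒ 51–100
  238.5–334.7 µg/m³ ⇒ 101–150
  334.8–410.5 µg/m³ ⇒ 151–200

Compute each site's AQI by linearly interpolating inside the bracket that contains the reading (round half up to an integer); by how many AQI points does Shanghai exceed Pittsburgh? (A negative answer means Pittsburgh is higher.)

Johannesburg 274.1: bracket 238.5–334.7 → index 101–150; slope 49/96.2, offset 35.6.
AQI = 101 + 49/96.2·35.6 ≈ 119.13 ⇒ 119.
Kraków: 102.1 ∈ [0.0, 116.0] ↔ index [0, 50].
0 + (102.1−0.0)·(50−0)/(116.0−0.0) = 0 + 102.1·50/116.0 ≈ 44.01, so AQI = 44.
Pittsburgh 394.5: bracket 334.8–410.5 → index 151–200; slope 49/75.7, offset 59.7.
AQI = 151 + 49/75.7·59.7 ≈ 189.64 ⇒ 190.
Shanghai: row 238.5–334.7 (AQI 101–150). (150−101)·(245.0−238.5)/(334.7−238.5) + 101 = 49·6.5/96.2 + 101 ≈ 104.31 → 104.
AQIs: Johannesburg=119, Kraków=44, Pittsburgh=190, Shanghai=104. Shanghai (104) − Pittsburgh (190) = -86.

-86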